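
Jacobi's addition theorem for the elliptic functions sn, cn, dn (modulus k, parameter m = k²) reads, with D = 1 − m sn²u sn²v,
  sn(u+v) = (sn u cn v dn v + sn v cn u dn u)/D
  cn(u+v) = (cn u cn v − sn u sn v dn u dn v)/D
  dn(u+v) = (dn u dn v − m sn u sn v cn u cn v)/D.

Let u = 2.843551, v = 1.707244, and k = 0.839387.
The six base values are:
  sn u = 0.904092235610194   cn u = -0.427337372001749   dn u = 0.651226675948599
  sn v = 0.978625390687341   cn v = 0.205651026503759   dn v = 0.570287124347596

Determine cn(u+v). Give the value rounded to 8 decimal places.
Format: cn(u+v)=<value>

cn(u+v)=-0.92868885

m = k² = 0.704570535769
D = 1 − m·sn²u·sn²v = 0.4484525061910983
cn(u+v) = (cn u·cn v − sn u·sn v·dn u·dn v)/D = -0.4164728421549807/0.4484525061910983 = -0.9286888497786873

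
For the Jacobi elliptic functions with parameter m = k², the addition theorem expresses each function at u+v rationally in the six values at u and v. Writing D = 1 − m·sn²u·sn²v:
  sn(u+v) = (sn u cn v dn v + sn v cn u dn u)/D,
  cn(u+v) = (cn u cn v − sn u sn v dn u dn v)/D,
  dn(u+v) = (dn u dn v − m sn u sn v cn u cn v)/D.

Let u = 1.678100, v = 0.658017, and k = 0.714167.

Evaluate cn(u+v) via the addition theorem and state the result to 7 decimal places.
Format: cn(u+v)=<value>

sn u = 0.991617785964268, cn u = 0.1292059076022575, dn u = 0.7060312295287827
sn v = 0.5939598152990722, cn v = 0.8044947096220659, dn v = 0.9055748526300881
m = k² = 0.510034503889
D = 1 − m·sn²u·sn²v = 0.8230696649915471
cn(u+v) = (cn u·cn v − sn u·sn v·dn u·dn v)/D = -0.2726279283550754/0.8230696649915471 = -0.3312331142198945

cn(u+v)=-0.3312331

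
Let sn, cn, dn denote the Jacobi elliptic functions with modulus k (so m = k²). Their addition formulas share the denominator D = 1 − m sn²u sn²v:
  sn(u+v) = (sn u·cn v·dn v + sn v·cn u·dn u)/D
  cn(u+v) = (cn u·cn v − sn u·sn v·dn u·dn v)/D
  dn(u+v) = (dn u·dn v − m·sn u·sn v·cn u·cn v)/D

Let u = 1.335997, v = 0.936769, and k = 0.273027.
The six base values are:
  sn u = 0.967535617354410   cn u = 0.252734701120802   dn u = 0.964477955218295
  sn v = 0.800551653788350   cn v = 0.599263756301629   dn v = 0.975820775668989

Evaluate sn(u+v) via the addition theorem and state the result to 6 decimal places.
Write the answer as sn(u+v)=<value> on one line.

m = k² = 0.074543742729
D = 1 − m·sn²u·sn²v = 0.9552777304198371
sn(u+v) = (sn u·cn v·dn v + sn v·cn u·dn u)/D = 0.7609298035429002/0.9552777304198371 = 0.7965534831514156

sn(u+v)=0.796553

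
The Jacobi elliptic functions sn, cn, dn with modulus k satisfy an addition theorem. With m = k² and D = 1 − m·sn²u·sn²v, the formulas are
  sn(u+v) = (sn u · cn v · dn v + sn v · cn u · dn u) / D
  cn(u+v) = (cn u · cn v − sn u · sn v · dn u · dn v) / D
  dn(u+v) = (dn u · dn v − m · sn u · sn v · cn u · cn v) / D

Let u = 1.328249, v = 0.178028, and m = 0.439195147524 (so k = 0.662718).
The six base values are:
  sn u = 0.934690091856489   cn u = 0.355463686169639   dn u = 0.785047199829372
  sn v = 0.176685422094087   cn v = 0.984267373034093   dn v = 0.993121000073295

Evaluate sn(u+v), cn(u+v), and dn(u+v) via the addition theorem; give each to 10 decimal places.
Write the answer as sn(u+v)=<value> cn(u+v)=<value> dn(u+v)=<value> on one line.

sn(u+v)=0.9746359279 cn(u+v)=0.2237963539 dn(u+v)=0.7634146037

m = k² = 0.439195147524
D = 1 − m·sn²u·sn²v = 0.9880217258734682
sn(u+v) = (sn u·cn v·dn v + sn v·cn u·dn u)/D = 0.9629614716008463/0.9880217258734682 = 0.974635927919027
cn(u+v) = (cn u·cn v − sn u·sn v·dn u·dn v)/D = 0.2211156598034598/0.9880217258734682 = 0.2237963538787376
dn(u+v) = (dn u·dn v − m·sn u·sn v·cn u·cn v)/D = 0.7542702142891397/0.9880217258734682 = 0.7634146036842675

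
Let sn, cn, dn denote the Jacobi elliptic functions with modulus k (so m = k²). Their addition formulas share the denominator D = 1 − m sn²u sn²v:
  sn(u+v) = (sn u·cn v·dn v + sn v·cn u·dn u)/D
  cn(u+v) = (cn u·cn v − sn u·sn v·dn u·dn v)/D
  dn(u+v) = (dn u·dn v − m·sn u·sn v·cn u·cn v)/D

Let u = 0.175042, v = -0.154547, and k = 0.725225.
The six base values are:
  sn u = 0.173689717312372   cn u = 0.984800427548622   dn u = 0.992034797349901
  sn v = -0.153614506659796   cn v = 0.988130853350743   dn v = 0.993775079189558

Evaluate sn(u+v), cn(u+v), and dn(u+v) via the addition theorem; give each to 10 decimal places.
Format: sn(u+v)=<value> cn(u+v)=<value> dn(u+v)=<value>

sn(u+v)=0.0204928108 cn(u+v)=0.9997900003 dn(u+v)=0.9998895559

m = k² = 0.525951300625
D = 1 − m·sn²u·sn²v = 0.999625580713825
sn(u+v) = (sn u·cn v·dn v + sn v·cn u·dn u)/D = 0.02048513791600366/0.999625580713825 = 0.02049281081960246
cn(u+v) = (cn u·cn v − sn u·sn v·dn u·dn v)/D = 0.9994156596441814/0.999625580713825 = 0.9997900003024195
dn(u+v) = (dn u·dn v − m·sn u·sn v·cn u·cn v)/D = 0.9995151779504001/0.999625580713825 = 0.9998895558841681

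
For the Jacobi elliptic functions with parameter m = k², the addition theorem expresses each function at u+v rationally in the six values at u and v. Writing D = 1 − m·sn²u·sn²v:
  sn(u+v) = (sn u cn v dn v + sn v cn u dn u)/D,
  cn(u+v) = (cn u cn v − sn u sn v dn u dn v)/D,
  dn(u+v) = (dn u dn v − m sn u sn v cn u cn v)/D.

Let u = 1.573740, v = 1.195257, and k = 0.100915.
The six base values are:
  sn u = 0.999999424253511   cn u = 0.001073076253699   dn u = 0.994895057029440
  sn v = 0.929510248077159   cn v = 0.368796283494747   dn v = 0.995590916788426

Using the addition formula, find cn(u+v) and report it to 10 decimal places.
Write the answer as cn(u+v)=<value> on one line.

cn(u+v)=-0.9284607710

m = k² = 0.010183837225
D = 1 − m·sn²u·sn²v = 0.991201283723287
cn(u+v) = (cn u·cn v − sn u·sn v·dn u·dn v)/D = -0.9202915081500307/0.991201283723287 = -0.928460771048545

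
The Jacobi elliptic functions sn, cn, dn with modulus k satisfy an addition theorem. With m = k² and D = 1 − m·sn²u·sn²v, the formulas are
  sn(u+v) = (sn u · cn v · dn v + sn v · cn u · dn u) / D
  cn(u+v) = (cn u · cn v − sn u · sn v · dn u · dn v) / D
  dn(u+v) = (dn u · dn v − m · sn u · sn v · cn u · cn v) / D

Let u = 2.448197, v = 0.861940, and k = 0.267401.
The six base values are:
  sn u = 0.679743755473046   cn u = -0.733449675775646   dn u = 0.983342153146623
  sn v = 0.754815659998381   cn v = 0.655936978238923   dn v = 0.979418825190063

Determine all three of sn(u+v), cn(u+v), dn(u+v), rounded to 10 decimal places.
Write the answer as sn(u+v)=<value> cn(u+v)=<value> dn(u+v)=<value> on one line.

sn(u+v)=-0.1097709025 cn(u+v)=-0.9939569150 dn(u+v)=0.9995691123

m = k² = 0.071503294801
D = 1 − m·sn²u·sn²v = 0.9811765896085662
sn(u+v) = (sn u·cn v·dn v + sn v·cn u·dn u)/D = -0.1077046397896014/0.9811765896085662 = -0.1097709025370953
cn(u+v) = (cn u·cn v − sn u·sn v·dn u·dn v)/D = -0.9752472561169752/0.9811765896085662 = -0.99395691504018
dn(u+v) = (dn u·dn v − m·sn u·sn v·cn u·cn v)/D = 0.980753812677192/0.9811765896085662 = 0.9995691122924744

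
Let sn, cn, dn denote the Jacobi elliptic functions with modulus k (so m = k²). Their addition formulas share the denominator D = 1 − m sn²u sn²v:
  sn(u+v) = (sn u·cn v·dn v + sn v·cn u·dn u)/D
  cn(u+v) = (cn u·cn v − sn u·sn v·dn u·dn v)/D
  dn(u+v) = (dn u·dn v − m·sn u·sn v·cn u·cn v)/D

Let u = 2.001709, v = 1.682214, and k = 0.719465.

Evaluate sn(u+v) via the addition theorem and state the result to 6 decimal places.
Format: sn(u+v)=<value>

sn u = 0.9957621213281117, cn u = -0.09196628582333284, dn u = 0.6976733638678853
sn v = 0.9915187547544937, cn v = 0.1299636832738215, dn v = 0.7007946717070333
m = k² = 0.517629886225
D = 1 − m·sn²u·sn²v = 0.4954172337516121
sn(u+v) = (sn u·cn v·dn v + sn v·cn u·dn u)/D = 0.02707362914165077/0.4954172337516121 = 0.05464813756403297

sn(u+v)=0.054648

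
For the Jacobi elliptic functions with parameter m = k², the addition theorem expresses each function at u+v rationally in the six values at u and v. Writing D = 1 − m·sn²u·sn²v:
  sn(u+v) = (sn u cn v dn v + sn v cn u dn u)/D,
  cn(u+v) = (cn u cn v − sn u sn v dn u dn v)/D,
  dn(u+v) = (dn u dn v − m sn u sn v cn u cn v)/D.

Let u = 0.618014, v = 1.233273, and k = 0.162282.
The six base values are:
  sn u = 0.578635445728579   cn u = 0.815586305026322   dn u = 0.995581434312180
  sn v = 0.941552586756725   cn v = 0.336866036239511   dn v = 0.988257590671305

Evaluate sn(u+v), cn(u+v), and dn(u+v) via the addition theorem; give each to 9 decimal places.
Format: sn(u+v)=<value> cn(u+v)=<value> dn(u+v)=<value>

m = k² = 0.026335447524
D = 1 − m·sn²u·sn²v = 0.9921830032331939
sn(u+v) = (sn u·cn v·dn v + sn v·cn u·dn u)/D = 0.9571580695000598/0.9921830032331939 = 0.9646991193973294
cn(u+v) = (cn u·cn v − sn u·sn v·dn u·dn v)/D = -0.2612958895500631/0.9921830032331939 = -0.2633545310679449
dn(u+v) = (dn u·dn v − m·sn u·sn v·cn u·cn v)/D = 0.9799489018866421/0.9921830032331939 = 0.9876695112628568

sn(u+v)=0.964699119 cn(u+v)=-0.263354531 dn(u+v)=0.987669511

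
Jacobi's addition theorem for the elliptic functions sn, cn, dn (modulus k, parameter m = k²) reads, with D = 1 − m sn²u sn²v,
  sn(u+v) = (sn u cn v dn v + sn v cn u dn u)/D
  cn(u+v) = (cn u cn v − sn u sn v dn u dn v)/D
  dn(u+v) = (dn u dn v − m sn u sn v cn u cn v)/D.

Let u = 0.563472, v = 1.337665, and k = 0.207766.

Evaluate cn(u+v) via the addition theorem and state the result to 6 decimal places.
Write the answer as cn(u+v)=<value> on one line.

sn u = 0.5331037060064516, cn u = 0.8460499031630385, dn u = 0.993847090722655
sn v = 0.9701009026190457, cn v = 0.2427019545403639, dn v = 0.9794774073351019
m = k² = 0.043166710756
D = 1 − m·sn²u·sn²v = 0.9884546745979896
cn(u+v) = (cn u·cn v − sn u·sn v·dn u·dn v)/D = -0.2980961058916865/0.9884546745979896 = -0.3015779211251381

cn(u+v)=-0.301578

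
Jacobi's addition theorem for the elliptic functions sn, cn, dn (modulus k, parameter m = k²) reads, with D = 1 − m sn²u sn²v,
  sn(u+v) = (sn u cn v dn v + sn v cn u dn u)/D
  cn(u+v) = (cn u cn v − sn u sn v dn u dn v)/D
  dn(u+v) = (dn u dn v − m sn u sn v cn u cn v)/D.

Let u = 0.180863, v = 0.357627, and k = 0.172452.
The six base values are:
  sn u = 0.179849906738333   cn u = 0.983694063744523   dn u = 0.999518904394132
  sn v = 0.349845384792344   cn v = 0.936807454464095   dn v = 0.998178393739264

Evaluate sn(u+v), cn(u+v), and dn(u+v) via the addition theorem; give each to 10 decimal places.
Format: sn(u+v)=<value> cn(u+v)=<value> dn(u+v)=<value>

sn(u+v)=0.5122133900 cn(u+v)=0.8588582206 dn(u+v)=0.9960910693

m = k² = 0.029739692304
D = 1 − m·sn²u·sn²v = 0.9998822640200816
sn(u+v) = (sn u·cn v·dn v + sn v·cn u·dn u)/D = 0.5121530840804712/0.9998822640200816 = 0.5122133900258732
cn(u+v) = (cn u·cn v − sn u·sn v·dn u·dn v)/D = 0.8587571020776399/0.9998822640200816 = 0.8588582205918522
dn(u+v) = (dn u·dn v − m·sn u·sn v·cn u·cn v)/D = 0.9959737935146838/0.9998822640200816 = 0.9960910692728126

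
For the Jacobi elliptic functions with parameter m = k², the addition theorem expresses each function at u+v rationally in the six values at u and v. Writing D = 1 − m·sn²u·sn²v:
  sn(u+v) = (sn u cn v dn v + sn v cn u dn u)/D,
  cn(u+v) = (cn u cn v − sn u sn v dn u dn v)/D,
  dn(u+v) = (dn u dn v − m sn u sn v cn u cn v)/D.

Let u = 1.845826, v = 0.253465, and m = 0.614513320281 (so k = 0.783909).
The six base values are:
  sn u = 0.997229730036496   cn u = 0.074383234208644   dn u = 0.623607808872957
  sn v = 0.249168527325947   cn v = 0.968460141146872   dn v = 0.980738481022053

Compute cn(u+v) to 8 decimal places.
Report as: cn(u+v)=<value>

cn(u+v)=-0.08308342

m = k² = 0.614513320281
D = 1 − m·sn²u·sn²v = 0.962059058219375
cn(u+v) = (cn u·cn v − sn u·sn v·dn u·dn v)/D = -0.07993115792339961/0.962059058219375 = -0.08308342116890415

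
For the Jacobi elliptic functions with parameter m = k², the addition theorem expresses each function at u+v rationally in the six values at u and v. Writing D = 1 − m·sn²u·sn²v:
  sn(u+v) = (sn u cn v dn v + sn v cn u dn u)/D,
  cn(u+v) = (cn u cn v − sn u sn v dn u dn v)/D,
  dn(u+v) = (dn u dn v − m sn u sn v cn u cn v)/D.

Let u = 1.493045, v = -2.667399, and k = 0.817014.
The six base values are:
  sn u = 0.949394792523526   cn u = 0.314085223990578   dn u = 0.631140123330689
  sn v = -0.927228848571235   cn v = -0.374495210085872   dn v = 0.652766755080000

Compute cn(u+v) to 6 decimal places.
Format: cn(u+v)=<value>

cn(u+v)=0.507649

m = k² = 0.667511876196
D = 1 − m·sn²u·sn²v = 0.4827189629539004
cn(u+v) = (cn u·cn v − sn u·sn v·dn u·dn v)/D = 0.2450515706432208/0.4827189629539004 = 0.5076485272997722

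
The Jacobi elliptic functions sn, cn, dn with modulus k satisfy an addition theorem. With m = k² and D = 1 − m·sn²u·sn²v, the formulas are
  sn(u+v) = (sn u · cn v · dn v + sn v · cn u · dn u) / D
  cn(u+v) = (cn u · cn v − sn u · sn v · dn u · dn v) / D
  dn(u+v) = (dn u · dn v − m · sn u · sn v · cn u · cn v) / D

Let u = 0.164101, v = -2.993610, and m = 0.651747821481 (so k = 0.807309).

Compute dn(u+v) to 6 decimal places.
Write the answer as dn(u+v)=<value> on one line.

dn(u+v)=0.712780

sn u = 0.1628948297651629, cn u = 0.9866434383483116, dn u = 0.9913153133185841
sn v = -0.8027337920642421, cn v = -0.5963375378744508, dn v = 0.7615942059270293
m = k² = 0.651747821481
D = 1 − m·sn²u·sn²v = 0.9888560981209651
dn(u+v) = (dn u·dn v − m·sn u·sn v·cn u·cn v)/D = 0.7048369411463593/0.9888560981209651 = 0.712780092559168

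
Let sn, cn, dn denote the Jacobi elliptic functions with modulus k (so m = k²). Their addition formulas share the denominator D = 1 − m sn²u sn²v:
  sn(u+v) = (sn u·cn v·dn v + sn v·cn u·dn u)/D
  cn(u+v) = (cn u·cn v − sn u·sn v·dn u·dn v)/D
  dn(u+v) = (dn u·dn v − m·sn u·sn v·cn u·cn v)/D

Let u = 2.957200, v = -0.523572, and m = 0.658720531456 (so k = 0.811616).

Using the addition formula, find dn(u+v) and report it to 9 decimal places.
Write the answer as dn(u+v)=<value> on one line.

sn u = 0.825722083570788, cn u = -0.5640771584663897, dn u = 0.7422083064857914
sn v = -0.4870956681305768, cn v = 0.8733486188736014, dn v = 0.9185371653705876
m = k² = 0.658720531456
D = 1 − m·sn²u·sn²v = 0.893439184817526
dn(u+v) = (dn u·dn v − m·sn u·sn v·cn u·cn v)/D = 0.5512263786709814/0.893439184817526 = 0.6169713485127279

dn(u+v)=0.616971349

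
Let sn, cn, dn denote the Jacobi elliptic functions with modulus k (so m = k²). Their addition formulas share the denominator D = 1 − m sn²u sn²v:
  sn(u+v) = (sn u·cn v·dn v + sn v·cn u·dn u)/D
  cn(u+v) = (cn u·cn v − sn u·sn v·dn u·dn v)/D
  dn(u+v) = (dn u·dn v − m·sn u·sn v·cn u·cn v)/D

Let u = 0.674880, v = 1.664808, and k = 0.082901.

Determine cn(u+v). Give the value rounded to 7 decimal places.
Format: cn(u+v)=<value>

cn(u+v)=-0.6918166

sn u = 0.6245527005885225, cn u = 0.7809826657407854, dn u = 0.998658721148812
sn v = 0.9958633632401868, cn v = -0.0908634236419897, dn v = 0.9965862558235956
m = k² = 0.006872575801
D = 1 − m·sn²u·sn²v = 0.997341374103817
cn(u+v) = (cn u·cn v − sn u·sn v·dn u·dn v)/D = -0.6899772819601554/0.997341374103817 = -0.6918165633909951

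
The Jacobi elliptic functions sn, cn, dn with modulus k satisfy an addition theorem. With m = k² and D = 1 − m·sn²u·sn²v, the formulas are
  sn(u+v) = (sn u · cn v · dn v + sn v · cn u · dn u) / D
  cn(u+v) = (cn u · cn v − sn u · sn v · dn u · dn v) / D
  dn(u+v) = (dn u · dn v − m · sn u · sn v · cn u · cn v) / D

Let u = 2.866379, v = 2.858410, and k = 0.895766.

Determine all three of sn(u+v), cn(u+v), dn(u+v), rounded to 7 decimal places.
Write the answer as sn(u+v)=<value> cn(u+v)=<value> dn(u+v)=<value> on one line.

sn u = 0.9606599780104834, cn u = -0.2777272162552629, dn u = 0.5094055985812172
sn v = 0.9617776267451161, cn v = -0.2738316940979114, dn v = 0.5077105733287669
m = k² = 0.802396726756
D = 1 − m·sn²u·sn²v = 0.3150200104305816
sn(u+v) = (sn u·cn v·dn v + sn v·cn u·dn u)/D = -0.2696261695243402/0.3150200104305816 = -0.8559017224201241
cn(u+v) = (cn u·cn v − sn u·sn v·dn u·dn v)/D = -0.1629089797381209/0.3150200104305816 = -0.5171385129327199
dn(u+v) = (dn u·dn v − m·sn u·sn v·cn u·cn v)/D = 0.2022492324975988/0.3150200104305816 = 0.642020271096927

sn(u+v)=-0.8559017 cn(u+v)=-0.5171385 dn(u+v)=0.6420203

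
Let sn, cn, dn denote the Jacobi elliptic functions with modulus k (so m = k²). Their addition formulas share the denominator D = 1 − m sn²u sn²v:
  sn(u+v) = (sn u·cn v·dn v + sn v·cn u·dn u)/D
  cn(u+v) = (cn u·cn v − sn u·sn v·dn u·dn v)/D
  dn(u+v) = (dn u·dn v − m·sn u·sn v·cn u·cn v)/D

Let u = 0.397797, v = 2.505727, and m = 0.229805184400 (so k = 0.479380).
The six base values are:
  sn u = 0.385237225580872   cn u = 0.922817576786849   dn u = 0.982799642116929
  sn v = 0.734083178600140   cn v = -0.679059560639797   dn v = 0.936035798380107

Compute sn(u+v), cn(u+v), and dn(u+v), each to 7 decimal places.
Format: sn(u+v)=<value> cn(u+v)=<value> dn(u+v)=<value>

sn(u+v)=0.4287873 cn(u+v)=-0.9034055 dn(u+v)=0.9786462

m = k² = 0.2298051844
D = 1 − m·sn²u·sn²v = 0.9816216355337992
sn(u+v) = (sn u·cn v·dn v + sn v·cn u·dn u)/D = 0.4209068613913114/0.9816216355337992 = 0.4287872701200448
cn(u+v) = (cn u·cn v − sn u·sn v·dn u·dn v)/D = -0.8868023733514511/0.9816216355337992 = -0.9034054886832378
dn(u+v) = (dn u·dn v − m·sn u·sn v·cn u·cn v)/D = 0.960660270132625/0.9816216355337992 = 0.9786461864302985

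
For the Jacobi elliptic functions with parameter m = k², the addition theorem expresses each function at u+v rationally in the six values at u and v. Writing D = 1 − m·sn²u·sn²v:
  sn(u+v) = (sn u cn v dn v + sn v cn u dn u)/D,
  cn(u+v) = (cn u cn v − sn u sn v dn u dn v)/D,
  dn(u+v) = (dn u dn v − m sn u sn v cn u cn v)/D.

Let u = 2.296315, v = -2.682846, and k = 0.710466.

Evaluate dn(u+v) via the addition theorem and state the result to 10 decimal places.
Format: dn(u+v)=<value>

dn(u+v)=0.9643214122

sn u = 0.9513298982504151, cn u = -0.3081743413959944, dn u = 0.7370047646707857
sn v = -0.8186123240329224, cn v = -0.5743464659431775, dn v = 0.8134776167292145
m = k² = 0.504761937156
D = 1 − m·sn²u·sn²v = 0.6938703130760548
dn(u+v) = (dn u·dn v − m·sn u·sn v·cn u·cn v)/D = 0.6691140001941379/0.6938703130760548 = 0.964321412207178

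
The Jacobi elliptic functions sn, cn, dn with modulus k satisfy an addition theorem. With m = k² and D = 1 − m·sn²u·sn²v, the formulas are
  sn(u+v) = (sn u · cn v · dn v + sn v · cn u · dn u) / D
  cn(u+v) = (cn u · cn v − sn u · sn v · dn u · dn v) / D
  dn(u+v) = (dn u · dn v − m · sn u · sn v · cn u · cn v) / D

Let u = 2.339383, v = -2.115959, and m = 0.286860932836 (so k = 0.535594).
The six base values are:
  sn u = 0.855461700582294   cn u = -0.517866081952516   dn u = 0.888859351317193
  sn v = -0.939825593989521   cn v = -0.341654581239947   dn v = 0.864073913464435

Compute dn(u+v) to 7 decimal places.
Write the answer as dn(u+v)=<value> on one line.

dn(u+v)=0.9929665

m = k² = 0.286860932836
D = 1 − m·sn²u·sn²v = 0.8145755141055471
dn(u+v) = (dn u·dn v − m·sn u·sn v·cn u·cn v)/D = 0.8088461721765414/0.8145755141055471 = 0.9929664692471184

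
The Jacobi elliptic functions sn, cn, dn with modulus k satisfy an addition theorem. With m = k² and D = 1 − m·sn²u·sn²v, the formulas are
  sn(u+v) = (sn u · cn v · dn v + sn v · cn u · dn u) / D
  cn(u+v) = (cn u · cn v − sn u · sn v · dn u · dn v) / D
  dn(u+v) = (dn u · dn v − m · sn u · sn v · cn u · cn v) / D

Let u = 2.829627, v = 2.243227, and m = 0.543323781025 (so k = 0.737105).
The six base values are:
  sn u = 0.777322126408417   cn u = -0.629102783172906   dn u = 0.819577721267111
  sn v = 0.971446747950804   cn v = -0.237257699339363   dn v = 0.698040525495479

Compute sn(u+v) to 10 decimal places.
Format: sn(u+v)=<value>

m = k² = 0.543323781025
D = 1 − m·sn²u·sn²v = 0.6901876172436912
sn(u+v) = (sn u·cn v·dn v + sn v·cn u·dn u)/D = -0.6296131921388019/0.6901876172436912 = -0.9122348422494203

sn(u+v)=-0.9122348422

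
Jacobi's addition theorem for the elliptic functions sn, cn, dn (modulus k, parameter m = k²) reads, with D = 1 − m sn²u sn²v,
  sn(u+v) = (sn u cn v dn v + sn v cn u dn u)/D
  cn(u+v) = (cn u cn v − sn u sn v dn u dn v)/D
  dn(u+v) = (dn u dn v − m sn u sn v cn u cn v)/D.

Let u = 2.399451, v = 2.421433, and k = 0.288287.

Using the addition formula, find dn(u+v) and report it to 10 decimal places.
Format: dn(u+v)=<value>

dn(u+v)=0.9575453529

sn u = 0.7202732100601665, cn u = -0.6936904950117331, dn u = 0.9782041640940397
sn v = 0.7051843858044159, cn v = -0.7090239643465154, dn v = 0.9791174308154817
m = k² = 0.083109394369
D = 1 − m·sn²u·sn²v = 0.9785587541553641
dn(u+v) = (dn u·dn v − m·sn u·sn v·cn u·cn v)/D = 0.9370143875802567/0.9785587541553641 = 0.9575453528991561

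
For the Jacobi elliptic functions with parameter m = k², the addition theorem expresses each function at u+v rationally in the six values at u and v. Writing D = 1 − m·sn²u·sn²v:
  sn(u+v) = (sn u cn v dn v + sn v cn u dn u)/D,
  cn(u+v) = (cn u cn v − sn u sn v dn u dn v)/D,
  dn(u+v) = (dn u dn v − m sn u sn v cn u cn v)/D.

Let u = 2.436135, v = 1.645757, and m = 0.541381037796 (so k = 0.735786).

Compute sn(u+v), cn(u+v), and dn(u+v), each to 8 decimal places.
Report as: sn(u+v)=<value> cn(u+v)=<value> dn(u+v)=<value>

sn u = 0.9290320449341199, cn u = -0.3699992695743161, dn u = 0.7298861100568953
sn v = 0.9861121833000444, cn v = 0.1660805887128888, dn v = 0.6881509619932721
m = k² = 0.541381037796
D = 1 − m·sn²u·sn²v = 0.5456222278445746
sn(u+v) = (sn u·cn v·dn v + sn v·cn u·dn u)/D = -0.1601291263694881/0.5456222278445746 = -0.2934798441076384
cn(u+v) = (cn u·cn v − sn u·sn v·dn u·dn v)/D = -0.5215958956953375/0.5456222278445746 = -0.9559652614517728
dn(u+v) = (dn u·dn v − m·sn u·sn v·cn u·cn v)/D = 0.5327493611652513/0.5456222278445746 = 0.9764069973282134

sn(u+v)=-0.29347984 cn(u+v)=-0.95596526 dn(u+v)=0.97640700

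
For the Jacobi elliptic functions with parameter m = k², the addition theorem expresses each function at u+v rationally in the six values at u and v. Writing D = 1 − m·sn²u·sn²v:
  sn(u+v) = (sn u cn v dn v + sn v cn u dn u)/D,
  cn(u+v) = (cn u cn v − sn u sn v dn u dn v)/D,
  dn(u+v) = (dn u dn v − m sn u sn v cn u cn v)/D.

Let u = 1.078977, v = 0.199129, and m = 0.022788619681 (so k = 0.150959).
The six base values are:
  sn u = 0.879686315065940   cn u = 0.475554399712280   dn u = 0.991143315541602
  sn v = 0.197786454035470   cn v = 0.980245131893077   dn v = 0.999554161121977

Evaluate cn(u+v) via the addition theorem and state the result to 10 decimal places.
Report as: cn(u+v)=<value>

m = k² = 0.022788619681
D = 1 − m·sn²u·sn²v = 0.9993101307598773
cn(u+v) = (cn u·cn v − sn u·sn v·dn u·dn v)/D = 0.2937877077001322/0.9993101307598773 = 0.2939905227186434

cn(u+v)=0.2939905227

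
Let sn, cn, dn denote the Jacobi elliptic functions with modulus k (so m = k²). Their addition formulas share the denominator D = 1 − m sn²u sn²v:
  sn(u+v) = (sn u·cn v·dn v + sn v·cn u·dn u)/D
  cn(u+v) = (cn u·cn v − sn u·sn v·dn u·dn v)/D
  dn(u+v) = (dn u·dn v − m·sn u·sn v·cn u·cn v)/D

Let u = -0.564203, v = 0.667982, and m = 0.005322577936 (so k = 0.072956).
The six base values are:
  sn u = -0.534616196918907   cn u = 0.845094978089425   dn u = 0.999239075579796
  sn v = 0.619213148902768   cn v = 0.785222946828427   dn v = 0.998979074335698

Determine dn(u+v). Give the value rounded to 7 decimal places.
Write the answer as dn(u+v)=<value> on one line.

dn(u+v)=0.9999714

m = k² = 0.005322577936
D = 1 − m·sn²u·sn²v = 0.999416707229692
dn(u+v) = (dn u·dn v − m·sn u·sn v·cn u·cn v)/D = 0.9993881644764007/0.999416707229692 = 0.9999714405882103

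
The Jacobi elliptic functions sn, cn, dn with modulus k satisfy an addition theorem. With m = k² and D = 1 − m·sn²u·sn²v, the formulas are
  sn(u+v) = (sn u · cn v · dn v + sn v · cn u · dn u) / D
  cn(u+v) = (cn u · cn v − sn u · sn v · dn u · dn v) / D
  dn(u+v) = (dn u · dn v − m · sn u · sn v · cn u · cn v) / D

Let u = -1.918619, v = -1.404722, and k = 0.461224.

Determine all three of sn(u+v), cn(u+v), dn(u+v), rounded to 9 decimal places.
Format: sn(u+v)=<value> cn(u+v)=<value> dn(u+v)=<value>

sn(u+v)=-0.008854991 cn(u+v)=-0.999960794 dn(u+v)=0.999991660

sn u = -0.9748922826226391, cn u = -0.222676979687664, dn u = 0.8932079974557668
sn v = -0.9731001271264832, cn v = 0.2303826004420087, dn v = 0.8936236238458189
m = k² = 0.212727578176
D = 1 − m·sn²u·sn²v = 0.8085514332708543
sn(u+v) = (sn u·cn v·dn v + sn v·cn u·dn u)/D = -0.007159715688574113/0.8085514332708543 = -0.00885499102958822
cn(u+v) = (cn u·cn v − sn u·sn v·dn u·dn v)/D = -0.8085197330403331/0.8085514332708543 = -0.9999607937983698
dn(u+v) = (dn u·dn v − m·sn u·sn v·cn u·cn v)/D = 0.8085446898616613/0.8085514332708543 = 0.9999916598883936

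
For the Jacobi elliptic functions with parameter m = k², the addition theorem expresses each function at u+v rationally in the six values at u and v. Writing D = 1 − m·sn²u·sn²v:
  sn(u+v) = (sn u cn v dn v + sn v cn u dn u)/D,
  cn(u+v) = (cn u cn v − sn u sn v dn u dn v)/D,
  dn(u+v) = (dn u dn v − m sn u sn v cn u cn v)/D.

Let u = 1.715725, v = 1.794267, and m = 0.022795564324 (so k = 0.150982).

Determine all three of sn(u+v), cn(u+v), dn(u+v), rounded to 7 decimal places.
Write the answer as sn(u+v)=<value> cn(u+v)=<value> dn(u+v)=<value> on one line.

sn(u+v)=-0.3429948 cn(u+v)=-0.9393373 dn(u+v)=0.9986582

sn u = 0.9909936687754613, cn u = -0.1339087317800874, dn u = 0.9887432404027101
sn v = 0.9776160093898756, cn v = -0.2103970964262924, dn v = 0.9890467762006072
m = k² = 0.022795564324
D = 1 − m·sn²u·sn²v = 0.9786041907355692
sn(u+v) = (sn u·cn v·dn v + sn v·cn u·dn u)/D = -0.3356561020597959/0.9786041907355692 = -0.3429947523599909
cn(u+v) = (cn u·cn v − sn u·sn v·dn u·dn v)/D = -0.9192394374020526/0.9786041907355692 = -0.9393373195255837
dn(u+v) = (dn u·dn v − m·sn u·sn v·cn u·cn v)/D = 0.9772911027124717/0.9786041907355692 = 0.9986582031473721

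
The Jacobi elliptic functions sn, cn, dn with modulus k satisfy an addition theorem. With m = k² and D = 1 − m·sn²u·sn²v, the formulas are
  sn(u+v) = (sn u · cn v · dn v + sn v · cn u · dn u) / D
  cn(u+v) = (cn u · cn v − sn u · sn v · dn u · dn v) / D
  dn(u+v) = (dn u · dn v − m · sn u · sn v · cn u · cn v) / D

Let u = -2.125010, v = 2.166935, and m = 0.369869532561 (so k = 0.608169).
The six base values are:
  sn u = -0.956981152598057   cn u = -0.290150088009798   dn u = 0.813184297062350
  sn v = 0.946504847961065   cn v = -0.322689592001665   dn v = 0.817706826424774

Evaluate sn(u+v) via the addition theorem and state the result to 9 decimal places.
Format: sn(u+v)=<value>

sn(u+v)=0.041908182

m = k² = 0.369869532561
D = 1 − m·sn²u·sn²v = 0.6965403077128421
sn(u+v) = (sn u·cn v·dn v + sn v·cn u·dn u)/D = 0.02919073806915971/0.6965403077128421 = 0.04190818211943877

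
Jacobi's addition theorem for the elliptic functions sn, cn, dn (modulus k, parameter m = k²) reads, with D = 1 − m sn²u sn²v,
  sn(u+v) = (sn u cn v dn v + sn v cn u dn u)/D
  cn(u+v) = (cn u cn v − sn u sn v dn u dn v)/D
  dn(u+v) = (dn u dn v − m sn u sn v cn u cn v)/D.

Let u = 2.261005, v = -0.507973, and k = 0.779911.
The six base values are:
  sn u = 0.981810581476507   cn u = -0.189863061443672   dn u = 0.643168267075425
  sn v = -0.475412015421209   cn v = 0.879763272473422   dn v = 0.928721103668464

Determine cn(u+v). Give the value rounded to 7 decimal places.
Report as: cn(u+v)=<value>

cn(u+v)=0.1288505

m = k² = 0.608261167921
D = 1 − m·sn²u·sn²v = 0.8674786608574217
cn(u+v) = (cn u·cn v − sn u·sn v·dn u·dn v)/D = 0.1117750915159391/0.8674786608574217 = 0.1288505372633142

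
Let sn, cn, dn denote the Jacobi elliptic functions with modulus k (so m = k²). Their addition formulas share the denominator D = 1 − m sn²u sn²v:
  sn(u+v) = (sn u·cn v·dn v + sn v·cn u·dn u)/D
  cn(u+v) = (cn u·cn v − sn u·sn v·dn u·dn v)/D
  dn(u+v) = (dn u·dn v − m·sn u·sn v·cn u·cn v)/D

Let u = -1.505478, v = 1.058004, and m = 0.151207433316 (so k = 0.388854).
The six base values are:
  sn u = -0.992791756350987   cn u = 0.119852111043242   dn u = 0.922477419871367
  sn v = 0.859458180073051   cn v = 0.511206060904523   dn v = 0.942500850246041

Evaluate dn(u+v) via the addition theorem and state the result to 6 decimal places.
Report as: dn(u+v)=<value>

m = k² = 0.151207433316
D = 1 − m·sn²u·sn²v = 0.8899122577498233
dn(u+v) = (dn u·dn v − m·sn u·sn v·cn u·cn v)/D = 0.8773406772275086/0.8899122577498233 = 0.9858732359141761

dn(u+v)=0.985873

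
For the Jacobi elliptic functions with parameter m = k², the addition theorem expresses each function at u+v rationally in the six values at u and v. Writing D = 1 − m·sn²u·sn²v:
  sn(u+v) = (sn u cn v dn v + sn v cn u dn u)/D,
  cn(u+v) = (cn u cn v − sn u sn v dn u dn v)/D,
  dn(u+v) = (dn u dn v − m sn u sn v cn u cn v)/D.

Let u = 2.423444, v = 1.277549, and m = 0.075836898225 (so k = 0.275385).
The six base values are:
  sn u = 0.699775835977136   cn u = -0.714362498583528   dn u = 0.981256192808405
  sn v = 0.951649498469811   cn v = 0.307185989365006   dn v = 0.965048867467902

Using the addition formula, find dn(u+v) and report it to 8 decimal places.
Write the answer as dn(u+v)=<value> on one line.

m = k² = 0.075836898225
D = 1 − m·sn²u·sn²v = 0.9663680157169558
dn(u+v) = (dn u·dn v − m·sn u·sn v·cn u·cn v)/D = 0.9580426479141213/0.9663680157169558 = 0.9913848889166123

dn(u+v)=0.99138489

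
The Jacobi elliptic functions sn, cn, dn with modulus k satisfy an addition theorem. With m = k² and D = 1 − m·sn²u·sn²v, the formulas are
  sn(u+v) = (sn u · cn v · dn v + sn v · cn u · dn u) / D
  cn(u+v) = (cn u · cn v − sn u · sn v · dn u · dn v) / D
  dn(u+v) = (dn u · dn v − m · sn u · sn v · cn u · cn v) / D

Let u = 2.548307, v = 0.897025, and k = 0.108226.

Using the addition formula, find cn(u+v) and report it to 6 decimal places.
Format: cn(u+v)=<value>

sn u = 0.5664148053114308, cn u = -0.8241202996674782, dn u = 0.9981193369784591
sn v = 0.7807256858782863, cn v = 0.6248739100089549, dn v = 0.9964239186800218
m = k² = 0.011712867076
D = 1 − m·sn²u·sn²v = 0.9977095050221566
cn(u+v) = (cn u·cn v − sn u·sn v·dn u·dn v)/D = -0.9547757834637026/0.9977095050221566 = -0.9569677132047564

cn(u+v)=-0.956968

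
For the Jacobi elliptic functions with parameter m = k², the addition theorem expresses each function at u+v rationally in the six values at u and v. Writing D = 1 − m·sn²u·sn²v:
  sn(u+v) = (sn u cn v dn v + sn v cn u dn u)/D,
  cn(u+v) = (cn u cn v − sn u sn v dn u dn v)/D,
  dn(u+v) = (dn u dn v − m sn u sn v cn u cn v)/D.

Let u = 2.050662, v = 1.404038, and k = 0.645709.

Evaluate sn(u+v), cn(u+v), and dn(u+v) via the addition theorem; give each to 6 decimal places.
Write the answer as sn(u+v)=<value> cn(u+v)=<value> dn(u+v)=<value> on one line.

sn(u+v)=0.123757 cn(u+v)=-0.992313 dn(u+v)=0.996802

sn u = 0.9799882641399486, cn u = -0.1990552741023716, dn u = 0.7743257107311717
sn v = 0.9561334368607516, cn v = 0.2929314781938724, dn v = 0.7866619599861794
m = k² = 0.416940112681
D = 1 − m·sn²u·sn²v = 0.6339398601002643
sn(u+v) = (sn u·cn v·dn v + sn v·cn u·dn u)/D = 0.07845428080347217/0.6339398601002643 = 0.1237566616982624
cn(u+v) = (cn u·cn v − sn u·sn v·dn u·dn v)/D = -0.6290665084452935/0.6339398601002643 = -0.9923125962544776
dn(u+v) = (dn u·dn v − m·sn u·sn v·cn u·cn v)/D = 0.6319125326366606/0.6339398601002643 = 0.9968020192589199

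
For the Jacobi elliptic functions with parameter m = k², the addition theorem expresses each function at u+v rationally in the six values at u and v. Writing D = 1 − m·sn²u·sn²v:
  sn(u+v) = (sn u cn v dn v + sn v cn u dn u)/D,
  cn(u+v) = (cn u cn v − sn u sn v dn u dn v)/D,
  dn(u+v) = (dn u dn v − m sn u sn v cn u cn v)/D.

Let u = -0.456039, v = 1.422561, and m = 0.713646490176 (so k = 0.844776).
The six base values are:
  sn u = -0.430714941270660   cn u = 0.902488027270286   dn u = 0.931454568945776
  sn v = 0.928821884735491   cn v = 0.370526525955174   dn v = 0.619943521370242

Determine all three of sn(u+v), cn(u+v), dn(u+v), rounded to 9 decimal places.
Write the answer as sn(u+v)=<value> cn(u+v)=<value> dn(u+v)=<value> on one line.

m = k² = 0.713646490176
D = 1 − m·sn²u·sn²v = 0.8857837522954275
sn(u+v) = (sn u·cn v·dn v + sn v·cn u·dn u)/D = 0.6818547804070262/0.8857837522954275 = 0.7697756688808774
cn(u+v) = (cn u·cn v − sn u·sn v·dn u·dn v)/D = 0.5654086259216898/0.8857837522954275 = 0.6383145146391376
dn(u+v) = (dn u·dn v − m·sn u·sn v·cn u·cn v)/D = 0.6729190809017887/0.8857837522954275 = 0.7596877670853417

sn(u+v)=0.769775669 cn(u+v)=0.638314515 dn(u+v)=0.759687767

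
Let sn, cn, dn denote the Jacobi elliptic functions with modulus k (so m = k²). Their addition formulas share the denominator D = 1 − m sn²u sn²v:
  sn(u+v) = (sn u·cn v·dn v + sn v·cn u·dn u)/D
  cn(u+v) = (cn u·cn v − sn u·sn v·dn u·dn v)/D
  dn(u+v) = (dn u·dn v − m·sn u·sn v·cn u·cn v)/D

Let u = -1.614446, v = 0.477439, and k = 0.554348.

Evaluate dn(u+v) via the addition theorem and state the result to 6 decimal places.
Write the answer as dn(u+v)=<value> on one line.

dn(u+v)=0.872469

sn u = -0.9962708976796329, cn u = 0.0862803479166519, dn u = 0.8336581676555901
sn v = 0.454783248588239, cn v = 0.8906021540528229, dn v = 0.9676990562229611
m = k² = 0.307301705104
D = 1 − m·sn²u·sn²v = 0.9369146121293445
dn(u+v) = (dn u·dn v − m·sn u·sn v·cn u·cn v)/D = 0.8174292051817123/0.9369146121293445 = 0.8724692673155397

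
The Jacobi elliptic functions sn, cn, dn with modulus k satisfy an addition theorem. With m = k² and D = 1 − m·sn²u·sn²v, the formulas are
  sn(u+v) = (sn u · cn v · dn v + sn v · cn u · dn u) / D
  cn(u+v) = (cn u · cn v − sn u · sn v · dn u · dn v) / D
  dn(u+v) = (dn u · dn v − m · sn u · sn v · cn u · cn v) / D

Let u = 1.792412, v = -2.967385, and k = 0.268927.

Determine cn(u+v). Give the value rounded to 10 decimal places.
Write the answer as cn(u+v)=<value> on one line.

cn(u+v)=0.3991895508

sn u = 0.9829350176876508, cn u = -0.1839531217549126, dn u = 0.9644301663311736
sn v = -0.2311805930816666, cn v = -0.9729108558251413, dn v = 0.9980655307364647
m = k² = 0.072321731329
D = 1 − m·sn²u·sn²v = 0.9962655970613219
cn(u+v) = (cn u·cn v − sn u·sn v·dn u·dn v)/D = 0.3976988162166648/0.9962655970613219 = 0.3991895508484428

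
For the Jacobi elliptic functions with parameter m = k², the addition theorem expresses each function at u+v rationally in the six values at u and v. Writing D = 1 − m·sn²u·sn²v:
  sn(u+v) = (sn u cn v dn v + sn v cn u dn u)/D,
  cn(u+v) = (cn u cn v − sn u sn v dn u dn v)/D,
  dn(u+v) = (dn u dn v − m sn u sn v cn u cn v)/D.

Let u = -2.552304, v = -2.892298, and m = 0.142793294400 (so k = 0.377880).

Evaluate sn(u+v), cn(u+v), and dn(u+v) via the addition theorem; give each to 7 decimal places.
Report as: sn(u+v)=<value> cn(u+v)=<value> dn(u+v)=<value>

sn u = -0.6470611310435156, cn u = -0.7624381238452642, dn u = 0.96964640247437
sn v = -0.3618675848526717, cn v = -0.93222950555799, dn v = 0.9906066234451519
m = k² = 0.1427932944
D = 1 − m·sn²u·sn²v = 0.992171153062216
sn(u+v) = (sn u·cn v·dn v + sn v·cn u·dn u)/D = 0.8650703395508816/0.992171153062216 = 0.8718962820889791
cn(u+v) = (cn u·cn v − sn u·sn v·dn u·dn v)/D = 0.4858568766603286/0.992171153062216 = 0.4896905893310748
dn(u+v) = (dn u·dn v − m·sn u·sn v·cn u·cn v)/D = 0.9367735625068926/0.992171153062216 = 0.9441652880308548

sn(u+v)=0.8718963 cn(u+v)=0.4896906 dn(u+v)=0.9441653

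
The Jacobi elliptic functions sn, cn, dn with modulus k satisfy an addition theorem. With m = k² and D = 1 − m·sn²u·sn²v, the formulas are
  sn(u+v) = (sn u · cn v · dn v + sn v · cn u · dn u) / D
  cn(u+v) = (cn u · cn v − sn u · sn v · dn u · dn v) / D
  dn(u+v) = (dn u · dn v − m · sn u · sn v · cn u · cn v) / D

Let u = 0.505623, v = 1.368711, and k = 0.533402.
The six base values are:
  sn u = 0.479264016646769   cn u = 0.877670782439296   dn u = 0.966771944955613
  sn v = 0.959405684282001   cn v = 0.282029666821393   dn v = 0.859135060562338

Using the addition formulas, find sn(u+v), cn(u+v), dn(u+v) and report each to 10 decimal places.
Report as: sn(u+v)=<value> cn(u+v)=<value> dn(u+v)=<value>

m = k² = 0.284517693604
D = 1 − m·sn²u·sn²v = 0.9398461400469213
sn(u+v) = (sn u·cn v·dn v + sn v·cn u·dn u)/D = 0.930189334476208/0.9398461400469213 = 0.9897251207838857
cn(u+v) = (cn u·cn v − sn u·sn v·dn u·dn v)/D = -0.1343821751119042/0.9398461400469213 = -0.1429831643562374
dn(u+v) = (dn u·dn v − m·sn u·sn v·cn u·cn v)/D = 0.7982049907185152/0.9398461400469213 = 0.8492932584461806

sn(u+v)=0.9897251208 cn(u+v)=-0.1429831644 dn(u+v)=0.8492932584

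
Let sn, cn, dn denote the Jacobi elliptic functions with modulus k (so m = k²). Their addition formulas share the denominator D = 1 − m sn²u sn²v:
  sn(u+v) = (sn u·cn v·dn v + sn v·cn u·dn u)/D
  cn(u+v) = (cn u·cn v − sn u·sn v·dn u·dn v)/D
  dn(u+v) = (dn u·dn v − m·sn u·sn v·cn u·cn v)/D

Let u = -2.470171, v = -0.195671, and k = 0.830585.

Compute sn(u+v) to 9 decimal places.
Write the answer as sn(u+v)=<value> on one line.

sn(u+v)=-0.939019412

sn u = -0.9731149677297405, cn u = -0.2303199070431085, dn u = 0.5888330385158236
sn v = -0.1935872755332343, cn v = 0.9810830580290435, dn v = 0.9869885282484634
m = k² = 0.689871442225
D = 1 − m·sn²u·sn²v = 0.9755178199171003
sn(u+v) = (sn u·cn v·dn v + sn v·cn u·dn u)/D = -0.9160301696538047/0.9755178199171003 = -0.9390194119997204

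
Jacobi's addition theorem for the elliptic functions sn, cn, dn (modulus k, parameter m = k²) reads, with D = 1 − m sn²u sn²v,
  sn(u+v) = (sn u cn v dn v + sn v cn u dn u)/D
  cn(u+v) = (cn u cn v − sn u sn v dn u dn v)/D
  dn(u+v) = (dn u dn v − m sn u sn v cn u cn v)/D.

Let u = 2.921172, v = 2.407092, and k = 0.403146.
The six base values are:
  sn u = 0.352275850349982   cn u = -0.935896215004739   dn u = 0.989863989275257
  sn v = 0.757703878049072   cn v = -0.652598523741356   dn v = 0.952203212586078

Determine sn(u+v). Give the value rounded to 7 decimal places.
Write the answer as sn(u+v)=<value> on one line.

sn(u+v)=-0.9316388

m = k² = 0.162526697316
D = 1 − m·sn²u·sn²v = 0.9884205088775288
sn(u+v) = (sn u·cn v·dn v + sn v·cn u·dn u)/D = -0.9208508918516097/0.9884205088775288 = -0.9316387950077518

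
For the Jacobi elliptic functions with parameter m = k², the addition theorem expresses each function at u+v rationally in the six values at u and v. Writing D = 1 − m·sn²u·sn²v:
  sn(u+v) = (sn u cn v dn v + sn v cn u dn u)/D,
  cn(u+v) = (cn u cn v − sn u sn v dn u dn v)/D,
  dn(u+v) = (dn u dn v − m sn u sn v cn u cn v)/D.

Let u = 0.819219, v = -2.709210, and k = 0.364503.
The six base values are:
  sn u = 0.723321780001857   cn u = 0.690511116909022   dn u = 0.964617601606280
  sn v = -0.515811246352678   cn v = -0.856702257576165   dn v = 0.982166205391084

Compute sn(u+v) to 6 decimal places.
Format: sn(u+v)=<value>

m = k² = 0.132862437009
D = 1 − m·sn²u·sn²v = 0.9815053161109213
sn(u+v) = (sn u·cn v·dn v + sn v·cn u·dn u)/D = -0.9521914400785028/0.9815053161109213 = -0.9701337572489462

sn(u+v)=-0.970134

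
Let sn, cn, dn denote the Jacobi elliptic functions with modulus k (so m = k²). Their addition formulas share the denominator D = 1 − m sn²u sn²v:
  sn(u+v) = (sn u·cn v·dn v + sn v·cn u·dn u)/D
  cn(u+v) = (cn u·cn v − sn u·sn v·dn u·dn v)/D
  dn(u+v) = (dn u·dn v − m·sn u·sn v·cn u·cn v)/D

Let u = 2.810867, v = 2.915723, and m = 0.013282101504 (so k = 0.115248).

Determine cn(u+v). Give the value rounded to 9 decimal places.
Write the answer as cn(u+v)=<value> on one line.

sn u = 0.334571160104389, cn u = -0.9423704891529675, dn u = 0.9992563384666377
sn v = 0.2341567789027095, cn v = -0.9721988494613165, dn v = 0.9996358088735286
m = k² = 0.013282101504
D = 1 − m·sn²u·sn²v = 0.9999184812953868
cn(u+v) = (cn u·cn v − sn u·sn v·dn u·dn v)/D = 0.8379161704488307/0.9999184812953868 = 0.8379844818582778

cn(u+v)=0.837984482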